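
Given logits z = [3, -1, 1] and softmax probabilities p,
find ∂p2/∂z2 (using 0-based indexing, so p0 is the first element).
∂p2/∂z2 = 0.1035

p = softmax(z) = [0.8668, 0.01588, 0.1173]
p2 = 0.1173

∂p2/∂z2 = p2(1 - p2) = 0.1173 × (1 - 0.1173) = 0.1035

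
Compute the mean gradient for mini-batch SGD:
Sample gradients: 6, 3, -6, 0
Average gradient = 0.75

Average = (1/4)(6 + 3 + -6 + 0) = 3/4 = 0.75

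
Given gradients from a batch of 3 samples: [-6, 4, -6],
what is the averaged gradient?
Average gradient = -2.667

Average = (1/3)(-6 + 4 + -6) = -8/3 = -2.667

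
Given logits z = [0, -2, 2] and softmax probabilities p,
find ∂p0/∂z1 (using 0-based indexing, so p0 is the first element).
∂p0/∂z1 = -0.001862

p = softmax(z) = [0.1173, 0.01588, 0.8668]
p0 = 0.1173, p1 = 0.01588

∂p0/∂z1 = -p0 × p1 = -0.1173 × 0.01588 = -0.001862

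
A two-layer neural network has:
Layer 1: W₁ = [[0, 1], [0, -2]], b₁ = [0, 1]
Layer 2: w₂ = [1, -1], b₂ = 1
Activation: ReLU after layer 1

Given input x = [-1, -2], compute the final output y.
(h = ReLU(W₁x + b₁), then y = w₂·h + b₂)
y = -4

Layer 1 pre-activation: z₁ = [-2, 5]
After ReLU: h = [0, 5]
Layer 2 output: y = 1×0 + -1×5 + 1 = -4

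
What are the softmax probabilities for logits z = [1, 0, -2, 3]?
p = [0.1135, 0.0418, 0.0057, 0.839]

exp(z) = [2.718, 1, 0.1353, 20.09]
Sum = 23.94
p = [0.1135, 0.0418, 0.0057, 0.839]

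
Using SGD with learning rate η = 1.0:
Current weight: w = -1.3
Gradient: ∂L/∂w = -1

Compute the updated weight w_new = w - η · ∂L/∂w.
w_new = -0.3

w_new = w - η·∂L/∂w = -1.3 - 1.0×(-1) = -1.3 - (-1) = -0.3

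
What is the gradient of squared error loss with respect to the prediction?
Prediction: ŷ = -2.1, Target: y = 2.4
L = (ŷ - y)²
∂L/∂ŷ = -9.0

∂L/∂ŷ = 2(ŷ - y) = 2(-2.1 - 2.4) = 2(-4.5) = -9.0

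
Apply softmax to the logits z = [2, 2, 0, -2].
p = [0.4643, 0.4643, 0.0628, 0.0085]

exp(z) = [7.389, 7.389, 1, 0.1353]
Sum = 15.91
p = [0.4643, 0.4643, 0.0628, 0.0085]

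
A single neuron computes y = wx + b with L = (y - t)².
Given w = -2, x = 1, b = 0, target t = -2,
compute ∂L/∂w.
∂L/∂w = 0

y = wx + b = (-2)(1) + 0 = -2
∂L/∂y = 2(y - t) = 2(-2 - -2) = 0
∂y/∂w = x = 1
∂L/∂w = ∂L/∂y · ∂y/∂w = 0 × 1 = 0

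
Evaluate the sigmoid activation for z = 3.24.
0.9623

sigmoid(3.24) = 1/(1 + e^(-3.24)) = 1/(1 + 0.03916) = 0.9623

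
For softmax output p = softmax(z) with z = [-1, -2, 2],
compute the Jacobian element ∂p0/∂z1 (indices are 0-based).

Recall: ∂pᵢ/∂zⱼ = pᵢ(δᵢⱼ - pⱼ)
∂p0/∂z1 = -0.0007993

p = softmax(z) = [0.04661, 0.01715, 0.9362]
p0 = 0.04661, p1 = 0.01715

∂p0/∂z1 = -p0 × p1 = -0.04661 × 0.01715 = -0.0007993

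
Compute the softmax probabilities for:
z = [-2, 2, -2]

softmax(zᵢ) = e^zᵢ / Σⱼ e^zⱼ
p = [0.0177, 0.9647, 0.0177]

exp(z) = [0.1353, 7.389, 0.1353]
Sum = 7.66
p = [0.0177, 0.9647, 0.0177]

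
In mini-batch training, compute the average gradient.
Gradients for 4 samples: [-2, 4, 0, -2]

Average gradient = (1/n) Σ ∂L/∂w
Average gradient = 0

Average = (1/4)(-2 + 4 + 0 + -2) = 0/4 = 0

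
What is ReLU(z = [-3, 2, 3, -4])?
h = [0, 2, 3, 0]

ReLU applied element-wise: max(0,-3)=0, max(0,2)=2, max(0,3)=3, max(0,-4)=0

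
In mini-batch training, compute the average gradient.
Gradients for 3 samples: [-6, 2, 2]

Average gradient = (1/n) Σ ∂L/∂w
Average gradient = -0.6667

Average = (1/3)(-6 + 2 + 2) = -2/3 = -0.6667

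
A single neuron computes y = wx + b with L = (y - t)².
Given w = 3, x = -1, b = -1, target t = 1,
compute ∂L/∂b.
∂L/∂b = -10

y = wx + b = (3)(-1) + -1 = -4
∂L/∂y = 2(y - t) = 2(-4 - 1) = -10
∂y/∂b = 1
∂L/∂b = ∂L/∂y · ∂y/∂b = -10 × 1 = -10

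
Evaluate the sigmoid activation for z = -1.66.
0.1598

sigmoid(-1.66) = 1/(1 + e^(1.66)) = 1/(1 + 5.259) = 0.1598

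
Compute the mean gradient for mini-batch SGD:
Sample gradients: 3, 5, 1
Average gradient = 3

Average = (1/3)(3 + 5 + 1) = 9/3 = 3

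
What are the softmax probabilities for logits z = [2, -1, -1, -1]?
p = [0.87, 0.0433, 0.0433, 0.0433]

exp(z) = [7.389, 0.3679, 0.3679, 0.3679]
Sum = 8.493
p = [0.87, 0.0433, 0.0433, 0.0433]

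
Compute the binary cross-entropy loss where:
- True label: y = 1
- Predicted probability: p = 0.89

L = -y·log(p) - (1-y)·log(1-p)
L = 0.1165

L = -1·log(0.89) - 0·log(0.11) = -log(0.89) = 0.1165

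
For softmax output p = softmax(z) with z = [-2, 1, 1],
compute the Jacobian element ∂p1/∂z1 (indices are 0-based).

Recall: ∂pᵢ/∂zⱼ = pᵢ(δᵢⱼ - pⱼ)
∂p1/∂z1 = 0.2499

p = softmax(z) = [0.02429, 0.4879, 0.4879]
p1 = 0.4879

∂p1/∂z1 = p1(1 - p1) = 0.4879 × (1 - 0.4879) = 0.2499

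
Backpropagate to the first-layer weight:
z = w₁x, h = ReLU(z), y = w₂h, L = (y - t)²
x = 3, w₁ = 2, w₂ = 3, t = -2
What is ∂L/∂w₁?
∂L/∂w₁ = 360

Forward pass:
z = w₁x = 2×3 = 6
h = ReLU(6) = 6
y = w₂h = 3×6 = 18

Backward pass:
∂L/∂y = 2(y - t) = 2(18 - -2) = 40
∂y/∂h = w₂ = 3
∂h/∂z = 1 (ReLU derivative)
∂z/∂w₁ = x = 3

∂L/∂w₁ = 40 × 3 × 1 × 3 = 360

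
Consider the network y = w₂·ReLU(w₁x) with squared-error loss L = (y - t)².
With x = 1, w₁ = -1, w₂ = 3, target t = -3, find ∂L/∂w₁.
∂L/∂w₁ = 0

Forward pass:
z = w₁x = -1×1 = -1
h = ReLU(-1) = 0
y = w₂h = 3×0 = 0

Backward pass:
∂L/∂y = 2(y - t) = 2(0 - -3) = 6
∂y/∂h = w₂ = 3
∂h/∂z = 0 (ReLU derivative)
∂z/∂w₁ = x = 1

∂L/∂w₁ = 6 × 3 × 0 × 1 = 0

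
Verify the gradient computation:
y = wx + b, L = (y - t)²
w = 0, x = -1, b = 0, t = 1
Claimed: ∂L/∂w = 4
Incorrect

y = (0)(-1) + 0 = 0
∂L/∂y = 2(y - t) = 2(0 - 1) = -2
∂y/∂w = x = -1
∂L/∂w = -2 × -1 = 2

Claimed value: 4
Incorrect: The correct gradient is 2.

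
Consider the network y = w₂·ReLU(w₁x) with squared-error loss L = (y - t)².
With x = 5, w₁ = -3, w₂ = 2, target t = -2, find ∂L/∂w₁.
∂L/∂w₁ = 0

Forward pass:
z = w₁x = -3×5 = -15
h = ReLU(-15) = 0
y = w₂h = 2×0 = 0

Backward pass:
∂L/∂y = 2(y - t) = 2(0 - -2) = 4
∂y/∂h = w₂ = 2
∂h/∂z = 0 (ReLU derivative)
∂z/∂w₁ = x = 5

∂L/∂w₁ = 4 × 2 × 0 × 5 = 0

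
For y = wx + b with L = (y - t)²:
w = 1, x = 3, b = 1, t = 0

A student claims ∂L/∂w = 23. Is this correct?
Incorrect

y = (1)(3) + 1 = 4
∂L/∂y = 2(y - t) = 2(4 - 0) = 8
∂y/∂w = x = 3
∂L/∂w = 8 × 3 = 24

Claimed value: 23
Incorrect: The correct gradient is 24.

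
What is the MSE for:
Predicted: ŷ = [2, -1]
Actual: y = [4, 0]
MSE = 2.5

MSE = (1/2)((2-4)² + (-1-0)²) = (1/2)(4 + 1) = 2.5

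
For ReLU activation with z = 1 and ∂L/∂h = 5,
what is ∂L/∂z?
∂L/∂z = 5

h = ReLU(1) = 1
Since z > 0: ∂h/∂z = 1
∂L/∂z = ∂L/∂h · ∂h/∂z = 5 × 1 = 5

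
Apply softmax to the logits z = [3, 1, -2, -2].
p = [0.8705, 0.1178, 0.0059, 0.0059]

exp(z) = [20.09, 2.718, 0.1353, 0.1353]
Sum = 23.07
p = [0.8705, 0.1178, 0.0059, 0.0059]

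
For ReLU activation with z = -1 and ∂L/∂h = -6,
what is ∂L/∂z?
∂L/∂z = 0

h = ReLU(-1) = 0
Since z < 0: ∂h/∂z = 0
∂L/∂z = ∂L/∂h · ∂h/∂z = -6 × 0 = 0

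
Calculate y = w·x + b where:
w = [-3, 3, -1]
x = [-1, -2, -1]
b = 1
y = -1

y = (-3)(-1) + (3)(-2) + (-1)(-1) + 1 = -1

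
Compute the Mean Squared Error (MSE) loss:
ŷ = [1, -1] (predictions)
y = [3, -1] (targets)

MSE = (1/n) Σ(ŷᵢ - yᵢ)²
MSE = 2

MSE = (1/2)((1-3)² + (-1--1)²) = (1/2)(4 + 0) = 2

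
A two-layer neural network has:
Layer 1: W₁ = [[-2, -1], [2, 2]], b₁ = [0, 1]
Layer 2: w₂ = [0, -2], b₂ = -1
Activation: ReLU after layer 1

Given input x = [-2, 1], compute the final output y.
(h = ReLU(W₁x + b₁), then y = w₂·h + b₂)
y = -1

Layer 1 pre-activation: z₁ = [3, -1]
After ReLU: h = [3, 0]
Layer 2 output: y = 0×3 + -2×0 + -1 = -1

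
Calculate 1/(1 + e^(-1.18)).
0.7649

sigmoid(1.18) = 1/(1 + e^(-1.18)) = 1/(1 + 0.3073) = 0.7649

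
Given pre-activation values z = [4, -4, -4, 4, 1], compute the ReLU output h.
h = [4, 0, 0, 4, 1]

ReLU applied element-wise: max(0,4)=4, max(0,-4)=0, max(0,-4)=0, max(0,4)=4, max(0,1)=1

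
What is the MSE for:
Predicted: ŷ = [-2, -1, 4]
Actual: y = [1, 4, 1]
MSE = 14.33

MSE = (1/3)((-2-1)² + (-1-4)² + (4-1)²) = (1/3)(9 + 25 + 9) = 14.33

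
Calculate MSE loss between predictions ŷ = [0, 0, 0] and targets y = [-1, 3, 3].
MSE = 6.333

MSE = (1/3)((0--1)² + (0-3)² + (0-3)²) = (1/3)(1 + 9 + 9) = 6.333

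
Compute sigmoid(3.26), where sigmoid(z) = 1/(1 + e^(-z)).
0.963

sigmoid(3.26) = 1/(1 + e^(-3.26)) = 1/(1 + 0.03839) = 0.963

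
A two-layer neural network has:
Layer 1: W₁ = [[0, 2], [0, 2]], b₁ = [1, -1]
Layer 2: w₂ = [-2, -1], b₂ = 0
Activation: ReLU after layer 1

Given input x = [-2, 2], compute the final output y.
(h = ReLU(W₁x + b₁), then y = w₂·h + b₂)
y = -13

Layer 1 pre-activation: z₁ = [5, 3]
After ReLU: h = [5, 3]
Layer 2 output: y = -2×5 + -1×3 + 0 = -13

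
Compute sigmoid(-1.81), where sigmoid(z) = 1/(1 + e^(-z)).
0.1406

sigmoid(-1.81) = 1/(1 + e^(1.81)) = 1/(1 + 6.11) = 0.1406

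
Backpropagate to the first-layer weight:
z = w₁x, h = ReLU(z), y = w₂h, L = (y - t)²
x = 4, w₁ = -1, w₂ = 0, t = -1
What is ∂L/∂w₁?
∂L/∂w₁ = 0

Forward pass:
z = w₁x = -1×4 = -4
h = ReLU(-4) = 0
y = w₂h = 0×0 = 0

Backward pass:
∂L/∂y = 2(y - t) = 2(0 - -1) = 2
∂y/∂h = w₂ = 0
∂h/∂z = 0 (ReLU derivative)
∂z/∂w₁ = x = 4

∂L/∂w₁ = 2 × 0 × 0 × 4 = 0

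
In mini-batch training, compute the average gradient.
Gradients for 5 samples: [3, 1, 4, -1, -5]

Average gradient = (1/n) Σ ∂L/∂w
Average gradient = 0.4

Average = (1/5)(3 + 1 + 4 + -1 + -5) = 2/5 = 0.4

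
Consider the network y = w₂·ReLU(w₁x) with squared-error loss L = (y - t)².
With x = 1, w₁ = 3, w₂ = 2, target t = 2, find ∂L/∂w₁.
∂L/∂w₁ = 16

Forward pass:
z = w₁x = 3×1 = 3
h = ReLU(3) = 3
y = w₂h = 2×3 = 6

Backward pass:
∂L/∂y = 2(y - t) = 2(6 - 2) = 8
∂y/∂h = w₂ = 2
∂h/∂z = 1 (ReLU derivative)
∂z/∂w₁ = x = 1

∂L/∂w₁ = 8 × 2 × 1 × 1 = 16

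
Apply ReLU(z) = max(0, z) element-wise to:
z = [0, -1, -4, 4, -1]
h = [0, 0, 0, 4, 0]

ReLU applied element-wise: max(0,0)=0, max(0,-1)=0, max(0,-4)=0, max(0,4)=4, max(0,-1)=0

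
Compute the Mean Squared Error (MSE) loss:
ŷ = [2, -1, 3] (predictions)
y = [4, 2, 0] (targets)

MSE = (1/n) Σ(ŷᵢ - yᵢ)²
MSE = 7.333

MSE = (1/3)((2-4)² + (-1-2)² + (3-0)²) = (1/3)(4 + 9 + 9) = 7.333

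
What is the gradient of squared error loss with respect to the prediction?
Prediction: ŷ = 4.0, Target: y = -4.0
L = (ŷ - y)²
∂L/∂ŷ = 16.0

∂L/∂ŷ = 2(ŷ - y) = 2(4.0 - -4.0) = 2(8.0) = 16.0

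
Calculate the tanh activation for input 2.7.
0.991

tanh(2.7) = (e^(2.7) - e^(-2.7))/(e^(2.7) + e^(-2.7)) = 0.991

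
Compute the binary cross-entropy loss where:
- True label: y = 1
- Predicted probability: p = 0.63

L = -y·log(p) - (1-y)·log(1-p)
L = 0.462

L = -1·log(0.63) - 0·log(0.37) = -log(0.63) = 0.462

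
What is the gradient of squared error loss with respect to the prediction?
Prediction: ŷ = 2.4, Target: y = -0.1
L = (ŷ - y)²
∂L/∂ŷ = 5.0

∂L/∂ŷ = 2(ŷ - y) = 2(2.4 - -0.1) = 2(2.5) = 5.0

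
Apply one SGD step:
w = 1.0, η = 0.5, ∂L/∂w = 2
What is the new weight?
w_new = 0

w_new = w - η·∂L/∂w = 1.0 - 0.5×(2) = 1.0 - (1) = 0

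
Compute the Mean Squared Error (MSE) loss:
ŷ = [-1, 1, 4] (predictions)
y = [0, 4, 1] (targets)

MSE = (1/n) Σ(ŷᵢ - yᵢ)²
MSE = 6.333

MSE = (1/3)((-1-0)² + (1-4)² + (4-1)²) = (1/3)(1 + 9 + 9) = 6.333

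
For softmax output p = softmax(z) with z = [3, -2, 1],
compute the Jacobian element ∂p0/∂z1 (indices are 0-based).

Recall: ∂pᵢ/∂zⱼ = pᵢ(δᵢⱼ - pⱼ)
∂p0/∂z1 = -0.005166

p = softmax(z) = [0.8756, 0.0059, 0.1185]
p0 = 0.8756, p1 = 0.0059

∂p0/∂z1 = -p0 × p1 = -0.8756 × 0.0059 = -0.005166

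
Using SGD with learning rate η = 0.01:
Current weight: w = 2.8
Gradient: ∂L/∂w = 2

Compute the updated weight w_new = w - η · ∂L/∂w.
w_new = 2.78

w_new = w - η·∂L/∂w = 2.8 - 0.01×(2) = 2.8 - (0.02) = 2.78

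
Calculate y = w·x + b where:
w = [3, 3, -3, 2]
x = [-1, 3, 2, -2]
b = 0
y = -4

y = (3)(-1) + (3)(3) + (-3)(2) + (2)(-2) + 0 = -4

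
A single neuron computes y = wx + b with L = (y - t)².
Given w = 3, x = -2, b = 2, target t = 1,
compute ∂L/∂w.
∂L/∂w = 20

y = wx + b = (3)(-2) + 2 = -4
∂L/∂y = 2(y - t) = 2(-4 - 1) = -10
∂y/∂w = x = -2
∂L/∂w = ∂L/∂y · ∂y/∂w = -10 × -2 = 20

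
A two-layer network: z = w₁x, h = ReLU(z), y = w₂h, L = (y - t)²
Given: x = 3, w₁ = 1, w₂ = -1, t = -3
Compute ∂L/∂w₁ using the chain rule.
∂L/∂w₁ = 0

Forward pass:
z = w₁x = 1×3 = 3
h = ReLU(3) = 3
y = w₂h = -1×3 = -3

Backward pass:
∂L/∂y = 2(y - t) = 2(-3 - -3) = 0
∂y/∂h = w₂ = -1
∂h/∂z = 1 (ReLU derivative)
∂z/∂w₁ = x = 3

∂L/∂w₁ = 0 × -1 × 1 × 3 = 0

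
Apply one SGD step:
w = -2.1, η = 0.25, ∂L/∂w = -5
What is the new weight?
w_new = -0.85

w_new = w - η·∂L/∂w = -2.1 - 0.25×(-5) = -2.1 - (-1.25) = -0.85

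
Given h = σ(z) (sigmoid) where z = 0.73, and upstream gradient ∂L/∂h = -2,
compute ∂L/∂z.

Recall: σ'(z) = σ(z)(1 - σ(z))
∂L/∂z = -0.4389

σ(0.73) = 0.6748
σ'(0.73) = σ(0.73)(1 - σ(0.73)) = 0.6748 × 0.3252 = 0.2194
∂L/∂z = ∂L/∂h · σ'(z) = -2 × 0.2194 = -0.4389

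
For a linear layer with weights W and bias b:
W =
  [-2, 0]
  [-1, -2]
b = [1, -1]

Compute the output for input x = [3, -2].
y = [-5, 0]

Wx = [-2×3 + 0×-2, -1×3 + -2×-2]
   = [-6, 1]
y = Wx + b = [-6 + 1, 1 + -1] = [-5, 0]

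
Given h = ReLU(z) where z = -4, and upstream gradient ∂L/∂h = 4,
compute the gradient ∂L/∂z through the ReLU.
∂L/∂z = 0

h = ReLU(-4) = 0
Since z < 0: ∂h/∂z = 0
∂L/∂z = ∂L/∂h · ∂h/∂z = 4 × 0 = 0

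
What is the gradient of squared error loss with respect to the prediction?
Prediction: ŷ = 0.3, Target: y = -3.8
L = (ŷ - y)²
∂L/∂ŷ = 8.2

∂L/∂ŷ = 2(ŷ - y) = 2(0.3 - -3.8) = 2(4.1) = 8.2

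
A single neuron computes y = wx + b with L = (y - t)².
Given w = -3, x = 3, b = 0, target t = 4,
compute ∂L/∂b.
∂L/∂b = -26

y = wx + b = (-3)(3) + 0 = -9
∂L/∂y = 2(y - t) = 2(-9 - 4) = -26
∂y/∂b = 1
∂L/∂b = ∂L/∂y · ∂y/∂b = -26 × 1 = -26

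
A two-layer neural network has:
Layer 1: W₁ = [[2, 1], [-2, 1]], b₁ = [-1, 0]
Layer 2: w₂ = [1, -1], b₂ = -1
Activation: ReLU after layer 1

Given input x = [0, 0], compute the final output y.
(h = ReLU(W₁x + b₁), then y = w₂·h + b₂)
y = -1

Layer 1 pre-activation: z₁ = [-1, 0]
After ReLU: h = [0, 0]
Layer 2 output: y = 1×0 + -1×0 + -1 = -1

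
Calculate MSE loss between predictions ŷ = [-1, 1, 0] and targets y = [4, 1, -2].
MSE = 9.667

MSE = (1/3)((-1-4)² + (1-1)² + (0--2)²) = (1/3)(25 + 0 + 4) = 9.667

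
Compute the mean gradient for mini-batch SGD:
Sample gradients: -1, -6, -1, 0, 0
Average gradient = -1.6

Average = (1/5)(-1 + -6 + -1 + 0 + 0) = -8/5 = -1.6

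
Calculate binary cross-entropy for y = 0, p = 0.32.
L = 0.3857

L = -0·log(0.32) - 1·log(0.68) = -log(0.68) = 0.3857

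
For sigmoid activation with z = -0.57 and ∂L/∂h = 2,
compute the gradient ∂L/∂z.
∂L/∂z = 0.4615

σ(-0.57) = 0.3612
σ'(-0.57) = σ(-0.57)(1 - σ(-0.57)) = 0.3612 × 0.6388 = 0.2307
∂L/∂z = ∂L/∂h · σ'(z) = 2 × 0.2307 = 0.4615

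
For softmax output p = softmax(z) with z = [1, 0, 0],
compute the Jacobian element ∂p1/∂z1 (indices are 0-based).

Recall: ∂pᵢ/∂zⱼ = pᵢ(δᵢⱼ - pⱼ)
∂p1/∂z1 = 0.167

p = softmax(z) = [0.5761, 0.2119, 0.2119]
p1 = 0.2119

∂p1/∂z1 = p1(1 - p1) = 0.2119 × (1 - 0.2119) = 0.167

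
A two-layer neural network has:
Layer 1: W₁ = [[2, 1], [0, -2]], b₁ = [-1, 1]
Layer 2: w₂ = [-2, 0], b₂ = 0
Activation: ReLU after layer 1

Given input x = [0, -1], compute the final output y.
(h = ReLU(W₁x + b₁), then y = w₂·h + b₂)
y = 0

Layer 1 pre-activation: z₁ = [-2, 3]
After ReLU: h = [0, 3]
Layer 2 output: y = -2×0 + 0×3 + 0 = 0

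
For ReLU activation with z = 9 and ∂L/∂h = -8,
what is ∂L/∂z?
∂L/∂z = -8

h = ReLU(9) = 9
Since z > 0: ∂h/∂z = 1
∂L/∂z = ∂L/∂h · ∂h/∂z = -8 × 1 = -8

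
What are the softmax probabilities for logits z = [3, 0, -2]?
p = [0.9465, 0.0471, 0.0064]

exp(z) = [20.09, 1, 0.1353]
Sum = 21.22
p = [0.9465, 0.0471, 0.0064]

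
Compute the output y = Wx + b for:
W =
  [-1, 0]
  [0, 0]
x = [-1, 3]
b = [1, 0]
y = [2, 0]

Wx = [-1×-1 + 0×3, 0×-1 + 0×3]
   = [1, 0]
y = Wx + b = [1 + 1, 0 + 0] = [2, 0]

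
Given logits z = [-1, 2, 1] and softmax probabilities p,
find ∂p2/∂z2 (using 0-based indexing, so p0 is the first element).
∂p2/∂z2 = 0.1922

p = softmax(z) = [0.03512, 0.7054, 0.2595]
p2 = 0.2595

∂p2/∂z2 = p2(1 - p2) = 0.2595 × (1 - 0.2595) = 0.1922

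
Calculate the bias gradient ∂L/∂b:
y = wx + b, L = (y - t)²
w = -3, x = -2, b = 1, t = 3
∂L/∂b = 8

y = wx + b = (-3)(-2) + 1 = 7
∂L/∂y = 2(y - t) = 2(7 - 3) = 8
∂y/∂b = 1
∂L/∂b = ∂L/∂y · ∂y/∂b = 8 × 1 = 8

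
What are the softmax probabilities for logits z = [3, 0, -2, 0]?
p = [0.9039, 0.045, 0.0061, 0.045]

exp(z) = [20.09, 1, 0.1353, 1]
Sum = 22.22
p = [0.9039, 0.045, 0.0061, 0.045]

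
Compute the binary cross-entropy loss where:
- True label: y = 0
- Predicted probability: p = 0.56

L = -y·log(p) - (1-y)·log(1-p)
L = 0.821

L = -0·log(0.56) - 1·log(0.44) = -log(0.44) = 0.821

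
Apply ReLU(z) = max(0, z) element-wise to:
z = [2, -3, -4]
h = [2, 0, 0]

ReLU applied element-wise: max(0,2)=2, max(0,-3)=0, max(0,-4)=0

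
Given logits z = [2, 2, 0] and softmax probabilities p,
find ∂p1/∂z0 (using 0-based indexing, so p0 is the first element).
∂p1/∂z0 = -0.2193

p = softmax(z) = [0.4683, 0.4683, 0.06338]
p1 = 0.4683, p0 = 0.4683

∂p1/∂z0 = -p1 × p0 = -0.4683 × 0.4683 = -0.2193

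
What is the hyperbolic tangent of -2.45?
-0.9852

tanh(-2.45) = (e^(-2.45) - e^(2.45))/(e^(-2.45) + e^(2.45)) = -0.9852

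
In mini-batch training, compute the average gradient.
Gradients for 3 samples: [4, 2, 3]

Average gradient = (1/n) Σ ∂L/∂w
Average gradient = 3

Average = (1/3)(4 + 2 + 3) = 9/3 = 3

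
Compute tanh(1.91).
0.9571

tanh(1.91) = (e^(1.91) - e^(-1.91))/(e^(1.91) + e^(-1.91)) = 0.9571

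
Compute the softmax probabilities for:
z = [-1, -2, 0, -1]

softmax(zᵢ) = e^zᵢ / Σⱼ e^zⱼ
p = [0.1966, 0.0723, 0.5344, 0.1966]

exp(z) = [0.3679, 0.1353, 1, 0.3679]
Sum = 1.871
p = [0.1966, 0.0723, 0.5344, 0.1966]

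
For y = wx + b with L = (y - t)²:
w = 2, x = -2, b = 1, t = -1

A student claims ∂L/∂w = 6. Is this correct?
Incorrect

y = (2)(-2) + 1 = -3
∂L/∂y = 2(y - t) = 2(-3 - -1) = -4
∂y/∂w = x = -2
∂L/∂w = -4 × -2 = 8

Claimed value: 6
Incorrect: The correct gradient is 8.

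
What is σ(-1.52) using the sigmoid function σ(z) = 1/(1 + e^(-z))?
0.1795

sigmoid(-1.52) = 1/(1 + e^(1.52)) = 1/(1 + 4.572) = 0.1795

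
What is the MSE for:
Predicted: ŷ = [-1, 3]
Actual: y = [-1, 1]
MSE = 2

MSE = (1/2)((-1--1)² + (3-1)²) = (1/2)(0 + 4) = 2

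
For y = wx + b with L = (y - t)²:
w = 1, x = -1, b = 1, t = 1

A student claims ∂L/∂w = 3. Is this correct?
Incorrect

y = (1)(-1) + 1 = 0
∂L/∂y = 2(y - t) = 2(0 - 1) = -2
∂y/∂w = x = -1
∂L/∂w = -2 × -1 = 2

Claimed value: 3
Incorrect: The correct gradient is 2.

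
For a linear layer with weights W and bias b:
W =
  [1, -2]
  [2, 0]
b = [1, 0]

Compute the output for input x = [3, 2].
y = [0, 6]

Wx = [1×3 + -2×2, 2×3 + 0×2]
   = [-1, 6]
y = Wx + b = [-1 + 1, 6 + 0] = [0, 6]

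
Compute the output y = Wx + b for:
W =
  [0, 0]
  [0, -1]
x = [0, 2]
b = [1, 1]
y = [1, -1]

Wx = [0×0 + 0×2, 0×0 + -1×2]
   = [0, -2]
y = Wx + b = [0 + 1, -2 + 1] = [1, -1]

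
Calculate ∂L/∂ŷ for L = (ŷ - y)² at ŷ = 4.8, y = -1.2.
∂L/∂ŷ = 12.0

∂L/∂ŷ = 2(ŷ - y) = 2(4.8 - -1.2) = 2(6.0) = 12.0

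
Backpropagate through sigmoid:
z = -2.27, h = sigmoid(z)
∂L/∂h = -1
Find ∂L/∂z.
∂L/∂z = -0.08487

σ(-2.27) = 0.09364
σ'(-2.27) = σ(-2.27)(1 - σ(-2.27)) = 0.09364 × 0.9064 = 0.08487
∂L/∂z = ∂L/∂h · σ'(z) = -1 × 0.08487 = -0.08487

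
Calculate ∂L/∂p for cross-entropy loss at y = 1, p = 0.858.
∂L/∂p = -1.166

∂L/∂p = -y/p + (1-y)/(1-p) = -1/0.858 + 0 = -1.166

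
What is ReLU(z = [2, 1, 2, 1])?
h = [2, 1, 2, 1]

ReLU applied element-wise: max(0,2)=2, max(0,1)=1, max(0,2)=2, max(0,1)=1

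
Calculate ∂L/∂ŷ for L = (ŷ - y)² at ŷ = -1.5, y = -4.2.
∂L/∂ŷ = 5.4

∂L/∂ŷ = 2(ŷ - y) = 2(-1.5 - -4.2) = 2(2.7) = 5.4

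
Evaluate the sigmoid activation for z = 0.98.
0.7271

sigmoid(0.98) = 1/(1 + e^(-0.98)) = 1/(1 + 0.3753) = 0.7271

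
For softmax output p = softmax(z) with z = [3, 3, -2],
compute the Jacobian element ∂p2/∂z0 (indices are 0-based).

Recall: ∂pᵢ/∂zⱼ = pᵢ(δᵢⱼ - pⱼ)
∂p2/∂z0 = -0.001673

p = softmax(z) = [0.4983, 0.4983, 0.003358]
p2 = 0.003358, p0 = 0.4983

∂p2/∂z0 = -p2 × p0 = -0.003358 × 0.4983 = -0.001673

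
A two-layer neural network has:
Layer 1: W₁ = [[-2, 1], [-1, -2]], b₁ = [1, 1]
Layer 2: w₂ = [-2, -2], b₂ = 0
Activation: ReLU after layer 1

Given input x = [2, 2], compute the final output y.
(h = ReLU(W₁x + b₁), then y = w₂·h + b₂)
y = 0

Layer 1 pre-activation: z₁ = [-1, -5]
After ReLU: h = [0, 0]
Layer 2 output: y = -2×0 + -2×0 + 0 = 0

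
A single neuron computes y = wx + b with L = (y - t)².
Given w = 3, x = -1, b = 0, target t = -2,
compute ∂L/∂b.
∂L/∂b = -2

y = wx + b = (3)(-1) + 0 = -3
∂L/∂y = 2(y - t) = 2(-3 - -2) = -2
∂y/∂b = 1
∂L/∂b = ∂L/∂y · ∂y/∂b = -2 × 1 = -2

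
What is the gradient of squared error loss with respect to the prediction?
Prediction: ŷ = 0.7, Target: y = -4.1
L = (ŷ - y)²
∂L/∂ŷ = 9.6

∂L/∂ŷ = 2(ŷ - y) = 2(0.7 - -4.1) = 2(4.8) = 9.6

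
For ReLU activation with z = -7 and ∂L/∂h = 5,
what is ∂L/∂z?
∂L/∂z = 0

h = ReLU(-7) = 0
Since z < 0: ∂h/∂z = 0
∂L/∂z = ∂L/∂h · ∂h/∂z = 5 × 0 = 0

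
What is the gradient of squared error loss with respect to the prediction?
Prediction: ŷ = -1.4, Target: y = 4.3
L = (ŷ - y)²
∂L/∂ŷ = -11.4

∂L/∂ŷ = 2(ŷ - y) = 2(-1.4 - 4.3) = 2(-5.7) = -11.4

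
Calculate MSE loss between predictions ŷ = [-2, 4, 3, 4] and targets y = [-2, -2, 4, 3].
MSE = 9.5

MSE = (1/4)((-2--2)² + (4--2)² + (3-4)² + (4-3)²) = (1/4)(0 + 36 + 1 + 1) = 9.5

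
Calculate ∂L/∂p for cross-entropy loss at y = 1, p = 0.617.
∂L/∂p = -1.621

∂L/∂p = -y/p + (1-y)/(1-p) = -1/0.617 + 0 = -1.621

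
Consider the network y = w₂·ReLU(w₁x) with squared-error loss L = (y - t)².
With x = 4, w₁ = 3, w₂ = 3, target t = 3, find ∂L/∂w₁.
∂L/∂w₁ = 792

Forward pass:
z = w₁x = 3×4 = 12
h = ReLU(12) = 12
y = w₂h = 3×12 = 36

Backward pass:
∂L/∂y = 2(y - t) = 2(36 - 3) = 66
∂y/∂h = w₂ = 3
∂h/∂z = 1 (ReLU derivative)
∂z/∂w₁ = x = 4

∂L/∂w₁ = 66 × 3 × 1 × 4 = 792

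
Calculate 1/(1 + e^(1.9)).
0.1301

sigmoid(-1.9) = 1/(1 + e^(1.9)) = 1/(1 + 6.686) = 0.1301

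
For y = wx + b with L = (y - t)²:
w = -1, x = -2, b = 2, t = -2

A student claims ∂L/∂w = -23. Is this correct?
Incorrect

y = (-1)(-2) + 2 = 4
∂L/∂y = 2(y - t) = 2(4 - -2) = 12
∂y/∂w = x = -2
∂L/∂w = 12 × -2 = -24

Claimed value: -23
Incorrect: The correct gradient is -24.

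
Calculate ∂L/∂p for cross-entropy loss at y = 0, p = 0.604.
∂L/∂p = 2.525

∂L/∂p = -y/p + (1-y)/(1-p) = 0 + 1/0.396 = 2.525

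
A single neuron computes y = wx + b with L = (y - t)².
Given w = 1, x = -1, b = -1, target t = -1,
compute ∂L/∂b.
∂L/∂b = -2

y = wx + b = (1)(-1) + -1 = -2
∂L/∂y = 2(y - t) = 2(-2 - -1) = -2
∂y/∂b = 1
∂L/∂b = ∂L/∂y · ∂y/∂b = -2 × 1 = -2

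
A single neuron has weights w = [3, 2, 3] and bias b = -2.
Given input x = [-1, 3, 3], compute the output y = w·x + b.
y = 10

y = (3)(-1) + (2)(3) + (3)(3) + -2 = 10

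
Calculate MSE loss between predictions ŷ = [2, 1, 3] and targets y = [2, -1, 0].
MSE = 4.333

MSE = (1/3)((2-2)² + (1--1)² + (3-0)²) = (1/3)(0 + 4 + 9) = 4.333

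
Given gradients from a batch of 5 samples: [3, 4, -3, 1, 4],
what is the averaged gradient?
Average gradient = 1.8

Average = (1/5)(3 + 4 + -3 + 1 + 4) = 9/5 = 1.8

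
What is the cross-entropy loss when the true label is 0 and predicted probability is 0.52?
L = 0.734

L = -0·log(0.52) - 1·log(0.48) = -log(0.48) = 0.734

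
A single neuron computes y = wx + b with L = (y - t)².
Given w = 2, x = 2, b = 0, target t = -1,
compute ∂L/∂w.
∂L/∂w = 20

y = wx + b = (2)(2) + 0 = 4
∂L/∂y = 2(y - t) = 2(4 - -1) = 10
∂y/∂w = x = 2
∂L/∂w = ∂L/∂y · ∂y/∂w = 10 × 2 = 20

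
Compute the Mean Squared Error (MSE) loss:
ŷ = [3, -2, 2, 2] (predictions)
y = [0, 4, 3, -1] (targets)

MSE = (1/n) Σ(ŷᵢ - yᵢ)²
MSE = 13.75

MSE = (1/4)((3-0)² + (-2-4)² + (2-3)² + (2--1)²) = (1/4)(9 + 36 + 1 + 9) = 13.75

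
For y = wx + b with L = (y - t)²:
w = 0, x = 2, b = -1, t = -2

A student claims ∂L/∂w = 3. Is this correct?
Incorrect

y = (0)(2) + -1 = -1
∂L/∂y = 2(y - t) = 2(-1 - -2) = 2
∂y/∂w = x = 2
∂L/∂w = 2 × 2 = 4

Claimed value: 3
Incorrect: The correct gradient is 4.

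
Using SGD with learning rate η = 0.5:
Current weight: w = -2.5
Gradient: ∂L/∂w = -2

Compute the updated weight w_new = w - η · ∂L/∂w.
w_new = -1.5

w_new = w - η·∂L/∂w = -2.5 - 0.5×(-2) = -2.5 - (-1) = -1.5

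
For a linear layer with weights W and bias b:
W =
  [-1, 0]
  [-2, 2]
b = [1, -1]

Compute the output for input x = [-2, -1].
y = [3, 1]

Wx = [-1×-2 + 0×-1, -2×-2 + 2×-1]
   = [2, 2]
y = Wx + b = [2 + 1, 2 + -1] = [3, 1]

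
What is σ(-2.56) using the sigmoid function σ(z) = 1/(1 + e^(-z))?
0.07176

sigmoid(-2.56) = 1/(1 + e^(2.56)) = 1/(1 + 12.94) = 0.07176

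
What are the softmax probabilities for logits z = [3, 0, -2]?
p = [0.9465, 0.0471, 0.0064]

exp(z) = [20.09, 1, 0.1353]
Sum = 21.22
p = [0.9465, 0.0471, 0.0064]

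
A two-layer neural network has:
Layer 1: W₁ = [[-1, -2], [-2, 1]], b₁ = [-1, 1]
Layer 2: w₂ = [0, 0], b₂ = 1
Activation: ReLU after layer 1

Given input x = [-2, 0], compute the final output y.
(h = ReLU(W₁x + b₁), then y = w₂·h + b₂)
y = 1

Layer 1 pre-activation: z₁ = [1, 5]
After ReLU: h = [1, 5]
Layer 2 output: y = 0×1 + 0×5 + 1 = 1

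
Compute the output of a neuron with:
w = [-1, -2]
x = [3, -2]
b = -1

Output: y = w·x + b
y = 0

y = (-1)(3) + (-2)(-2) + -1 = 0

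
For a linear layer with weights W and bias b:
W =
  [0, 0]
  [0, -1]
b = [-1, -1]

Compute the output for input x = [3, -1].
y = [-1, 0]

Wx = [0×3 + 0×-1, 0×3 + -1×-1]
   = [0, 1]
y = Wx + b = [0 + -1, 1 + -1] = [-1, 0]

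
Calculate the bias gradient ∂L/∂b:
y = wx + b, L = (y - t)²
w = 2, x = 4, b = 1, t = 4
∂L/∂b = 10

y = wx + b = (2)(4) + 1 = 9
∂L/∂y = 2(y - t) = 2(9 - 4) = 10
∂y/∂b = 1
∂L/∂b = ∂L/∂y · ∂y/∂b = 10 × 1 = 10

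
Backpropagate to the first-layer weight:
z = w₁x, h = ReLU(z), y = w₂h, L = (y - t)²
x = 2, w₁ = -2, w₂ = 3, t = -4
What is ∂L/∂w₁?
∂L/∂w₁ = 0

Forward pass:
z = w₁x = -2×2 = -4
h = ReLU(-4) = 0
y = w₂h = 3×0 = 0

Backward pass:
∂L/∂y = 2(y - t) = 2(0 - -4) = 8
∂y/∂h = w₂ = 3
∂h/∂z = 0 (ReLU derivative)
∂z/∂w₁ = x = 2

∂L/∂w₁ = 8 × 3 × 0 × 2 = 0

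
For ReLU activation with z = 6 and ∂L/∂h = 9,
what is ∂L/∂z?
∂L/∂z = 9

h = ReLU(6) = 6
Since z > 0: ∂h/∂z = 1
∂L/∂z = ∂L/∂h · ∂h/∂z = 9 × 1 = 9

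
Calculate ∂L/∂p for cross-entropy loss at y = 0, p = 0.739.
∂L/∂p = 3.831

∂L/∂p = -y/p + (1-y)/(1-p) = 0 + 1/0.261 = 3.831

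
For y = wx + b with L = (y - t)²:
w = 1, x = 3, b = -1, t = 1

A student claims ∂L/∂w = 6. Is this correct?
Correct

y = (1)(3) + -1 = 2
∂L/∂y = 2(y - t) = 2(2 - 1) = 2
∂y/∂w = x = 3
∂L/∂w = 2 × 3 = 6

Claimed value: 6
Correct: The correct gradient is 6.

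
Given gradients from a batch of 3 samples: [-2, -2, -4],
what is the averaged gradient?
Average gradient = -2.667

Average = (1/3)(-2 + -2 + -4) = -8/3 = -2.667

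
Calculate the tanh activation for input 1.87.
0.9536

tanh(1.87) = (e^(1.87) - e^(-1.87))/(e^(1.87) + e^(-1.87)) = 0.9536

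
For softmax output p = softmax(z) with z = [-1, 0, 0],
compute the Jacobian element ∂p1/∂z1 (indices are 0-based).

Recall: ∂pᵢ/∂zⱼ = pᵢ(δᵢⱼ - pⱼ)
∂p1/∂z1 = 0.244

p = softmax(z) = [0.1554, 0.4223, 0.4223]
p1 = 0.4223

∂p1/∂z1 = p1(1 - p1) = 0.4223 × (1 - 0.4223) = 0.244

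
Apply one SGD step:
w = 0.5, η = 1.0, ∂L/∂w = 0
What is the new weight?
w_new = 0.5

w_new = w - η·∂L/∂w = 0.5 - 1.0×(0) = 0.5 - (0) = 0.5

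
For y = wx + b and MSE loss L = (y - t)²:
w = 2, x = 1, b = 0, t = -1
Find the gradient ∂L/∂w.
∂L/∂w = 6

y = wx + b = (2)(1) + 0 = 2
∂L/∂y = 2(y - t) = 2(2 - -1) = 6
∂y/∂w = x = 1
∂L/∂w = ∂L/∂y · ∂y/∂w = 6 × 1 = 6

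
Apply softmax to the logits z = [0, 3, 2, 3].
p = [0.0206, 0.4136, 0.1522, 0.4136]

exp(z) = [1, 20.09, 7.389, 20.09]
Sum = 48.56
p = [0.0206, 0.4136, 0.1522, 0.4136]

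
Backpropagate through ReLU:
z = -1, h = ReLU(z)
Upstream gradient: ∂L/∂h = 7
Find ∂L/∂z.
∂L/∂z = 0

h = ReLU(-1) = 0
Since z < 0: ∂h/∂z = 0
∂L/∂z = ∂L/∂h · ∂h/∂z = 7 × 0 = 0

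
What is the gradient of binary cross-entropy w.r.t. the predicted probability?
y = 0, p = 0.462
∂L/∂p = 1.859

∂L/∂p = -y/p + (1-y)/(1-p) = 0 + 1/0.538 = 1.859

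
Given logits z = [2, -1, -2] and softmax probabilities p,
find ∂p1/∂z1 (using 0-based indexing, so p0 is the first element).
∂p1/∂z1 = 0.04444

p = softmax(z) = [0.9362, 0.04661, 0.01715]
p1 = 0.04661

∂p1/∂z1 = p1(1 - p1) = 0.04661 × (1 - 0.04661) = 0.04444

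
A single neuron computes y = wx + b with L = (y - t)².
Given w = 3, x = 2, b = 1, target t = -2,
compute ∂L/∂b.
∂L/∂b = 18

y = wx + b = (3)(2) + 1 = 7
∂L/∂y = 2(y - t) = 2(7 - -2) = 18
∂y/∂b = 1
∂L/∂b = ∂L/∂y · ∂y/∂b = 18 × 1 = 18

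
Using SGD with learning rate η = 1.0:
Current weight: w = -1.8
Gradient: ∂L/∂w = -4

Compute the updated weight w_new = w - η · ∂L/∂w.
w_new = 2.2

w_new = w - η·∂L/∂w = -1.8 - 1.0×(-4) = -1.8 - (-4) = 2.2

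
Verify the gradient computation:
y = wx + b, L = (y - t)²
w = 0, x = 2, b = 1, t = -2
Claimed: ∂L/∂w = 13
Incorrect

y = (0)(2) + 1 = 1
∂L/∂y = 2(y - t) = 2(1 - -2) = 6
∂y/∂w = x = 2
∂L/∂w = 6 × 2 = 12

Claimed value: 13
Incorrect: The correct gradient is 12.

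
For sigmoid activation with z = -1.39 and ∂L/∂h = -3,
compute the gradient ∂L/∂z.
∂L/∂z = -0.4789

σ(-1.39) = 0.1994
σ'(-1.39) = σ(-1.39)(1 - σ(-1.39)) = 0.1994 × 0.8006 = 0.1596
∂L/∂z = ∂L/∂h · σ'(z) = -3 × 0.1596 = -0.4789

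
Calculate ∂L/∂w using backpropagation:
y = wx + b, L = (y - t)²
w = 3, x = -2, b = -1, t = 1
∂L/∂w = 32

y = wx + b = (3)(-2) + -1 = -7
∂L/∂y = 2(y - t) = 2(-7 - 1) = -16
∂y/∂w = x = -2
∂L/∂w = ∂L/∂y · ∂y/∂w = -16 × -2 = 32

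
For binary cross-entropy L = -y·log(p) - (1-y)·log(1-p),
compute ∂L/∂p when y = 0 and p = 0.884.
∂L/∂p = 8.621

∂L/∂p = -y/p + (1-y)/(1-p) = 0 + 1/0.116 = 8.621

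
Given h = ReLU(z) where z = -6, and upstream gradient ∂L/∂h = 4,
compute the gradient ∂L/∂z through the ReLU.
∂L/∂z = 0

h = ReLU(-6) = 0
Since z < 0: ∂h/∂z = 0
∂L/∂z = ∂L/∂h · ∂h/∂z = 4 × 0 = 0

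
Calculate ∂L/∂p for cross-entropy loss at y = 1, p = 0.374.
∂L/∂p = -2.674

∂L/∂p = -y/p + (1-y)/(1-p) = -1/0.374 + 0 = -2.674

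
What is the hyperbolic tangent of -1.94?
-0.9595

tanh(-1.94) = (e^(-1.94) - e^(1.94))/(e^(-1.94) + e^(1.94)) = -0.9595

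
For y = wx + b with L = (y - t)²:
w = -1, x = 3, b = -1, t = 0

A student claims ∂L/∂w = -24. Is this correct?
Correct

y = (-1)(3) + -1 = -4
∂L/∂y = 2(y - t) = 2(-4 - 0) = -8
∂y/∂w = x = 3
∂L/∂w = -8 × 3 = -24

Claimed value: -24
Correct: The correct gradient is -24.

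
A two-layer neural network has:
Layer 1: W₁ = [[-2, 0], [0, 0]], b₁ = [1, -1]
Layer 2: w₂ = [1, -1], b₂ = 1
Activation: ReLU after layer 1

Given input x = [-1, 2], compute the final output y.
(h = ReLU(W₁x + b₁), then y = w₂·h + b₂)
y = 4

Layer 1 pre-activation: z₁ = [3, -1]
After ReLU: h = [3, 0]
Layer 2 output: y = 1×3 + -1×0 + 1 = 4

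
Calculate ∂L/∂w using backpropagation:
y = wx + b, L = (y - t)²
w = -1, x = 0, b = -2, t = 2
∂L/∂w = 0

y = wx + b = (-1)(0) + -2 = -2
∂L/∂y = 2(y - t) = 2(-2 - 2) = -8
∂y/∂w = x = 0
∂L/∂w = ∂L/∂y · ∂y/∂w = -8 × 0 = 0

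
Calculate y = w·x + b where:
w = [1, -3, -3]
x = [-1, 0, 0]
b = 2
y = 1

y = (1)(-1) + (-3)(0) + (-3)(0) + 2 = 1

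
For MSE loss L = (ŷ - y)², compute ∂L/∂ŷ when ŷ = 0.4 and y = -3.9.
∂L/∂ŷ = 8.6

∂L/∂ŷ = 2(ŷ - y) = 2(0.4 - -3.9) = 2(4.3) = 8.6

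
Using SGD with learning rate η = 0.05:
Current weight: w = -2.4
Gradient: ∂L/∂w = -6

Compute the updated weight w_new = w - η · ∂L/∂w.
w_new = -2.1

w_new = w - η·∂L/∂w = -2.4 - 0.05×(-6) = -2.4 - (-0.3) = -2.1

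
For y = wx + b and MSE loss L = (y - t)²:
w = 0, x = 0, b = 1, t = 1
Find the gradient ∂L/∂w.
∂L/∂w = 0

y = wx + b = (0)(0) + 1 = 1
∂L/∂y = 2(y - t) = 2(1 - 1) = 0
∂y/∂w = x = 0
∂L/∂w = ∂L/∂y · ∂y/∂w = 0 × 0 = 0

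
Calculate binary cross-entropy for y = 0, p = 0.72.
L = 1.273

L = -0·log(0.72) - 1·log(0.28) = -log(0.28) = 1.273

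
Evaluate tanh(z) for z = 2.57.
0.9884

tanh(2.57) = (e^(2.57) - e^(-2.57))/(e^(2.57) + e^(-2.57)) = 0.9884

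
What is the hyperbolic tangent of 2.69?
0.9908

tanh(2.69) = (e^(2.69) - e^(-2.69))/(e^(2.69) + e^(-2.69)) = 0.9908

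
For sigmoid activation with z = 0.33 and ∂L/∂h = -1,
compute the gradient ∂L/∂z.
∂L/∂z = -0.2433

σ(0.33) = 0.5818
σ'(0.33) = σ(0.33)(1 - σ(0.33)) = 0.5818 × 0.4182 = 0.2433
∂L/∂z = ∂L/∂h · σ'(z) = -1 × 0.2433 = -0.2433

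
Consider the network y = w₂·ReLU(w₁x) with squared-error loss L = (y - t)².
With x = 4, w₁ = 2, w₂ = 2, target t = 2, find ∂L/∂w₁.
∂L/∂w₁ = 224

Forward pass:
z = w₁x = 2×4 = 8
h = ReLU(8) = 8
y = w₂h = 2×8 = 16

Backward pass:
∂L/∂y = 2(y - t) = 2(16 - 2) = 28
∂y/∂h = w₂ = 2
∂h/∂z = 1 (ReLU derivative)
∂z/∂w₁ = x = 4

∂L/∂w₁ = 28 × 2 × 1 × 4 = 224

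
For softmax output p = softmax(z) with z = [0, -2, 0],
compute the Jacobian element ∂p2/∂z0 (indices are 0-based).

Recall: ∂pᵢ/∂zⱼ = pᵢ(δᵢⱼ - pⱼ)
∂p2/∂z0 = -0.2193

p = softmax(z) = [0.4683, 0.06338, 0.4683]
p2 = 0.4683, p0 = 0.4683

∂p2/∂z0 = -p2 × p0 = -0.4683 × 0.4683 = -0.2193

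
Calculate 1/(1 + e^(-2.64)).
0.9334

sigmoid(2.64) = 1/(1 + e^(-2.64)) = 1/(1 + 0.07136) = 0.9334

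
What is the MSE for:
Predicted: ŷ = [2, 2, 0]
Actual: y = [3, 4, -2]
MSE = 3

MSE = (1/3)((2-3)² + (2-4)² + (0--2)²) = (1/3)(1 + 4 + 4) = 3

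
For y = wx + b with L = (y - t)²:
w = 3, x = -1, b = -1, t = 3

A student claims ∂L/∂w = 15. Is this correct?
Incorrect

y = (3)(-1) + -1 = -4
∂L/∂y = 2(y - t) = 2(-4 - 3) = -14
∂y/∂w = x = -1
∂L/∂w = -14 × -1 = 14

Claimed value: 15
Incorrect: The correct gradient is 14.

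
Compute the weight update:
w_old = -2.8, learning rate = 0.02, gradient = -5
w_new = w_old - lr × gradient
w_new = -2.7

w_new = w - η·∂L/∂w = -2.8 - 0.02×(-5) = -2.8 - (-0.1) = -2.7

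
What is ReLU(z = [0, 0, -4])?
h = [0, 0, 0]

ReLU applied element-wise: max(0,0)=0, max(0,0)=0, max(0,-4)=0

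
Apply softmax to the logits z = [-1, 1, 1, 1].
p = [0.0432, 0.3189, 0.3189, 0.3189]

exp(z) = [0.3679, 2.718, 2.718, 2.718]
Sum = 8.523
p = [0.0432, 0.3189, 0.3189, 0.3189]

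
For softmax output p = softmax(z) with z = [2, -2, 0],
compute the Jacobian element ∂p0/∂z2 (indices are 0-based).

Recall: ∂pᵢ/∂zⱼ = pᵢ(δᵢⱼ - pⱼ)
∂p0/∂z2 = -0.1017

p = softmax(z) = [0.8668, 0.01588, 0.1173]
p0 = 0.8668, p2 = 0.1173

∂p0/∂z2 = -p0 × p2 = -0.8668 × 0.1173 = -0.1017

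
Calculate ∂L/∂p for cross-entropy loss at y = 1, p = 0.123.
∂L/∂p = -8.13

∂L/∂p = -y/p + (1-y)/(1-p) = -1/0.123 + 0 = -8.13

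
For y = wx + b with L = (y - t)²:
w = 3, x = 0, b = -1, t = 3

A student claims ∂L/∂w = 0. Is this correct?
Correct

y = (3)(0) + -1 = -1
∂L/∂y = 2(y - t) = 2(-1 - 3) = -8
∂y/∂w = x = 0
∂L/∂w = -8 × 0 = 0

Claimed value: 0
Correct: The correct gradient is 0.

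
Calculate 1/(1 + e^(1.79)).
0.1431

sigmoid(-1.79) = 1/(1 + e^(1.79)) = 1/(1 + 5.989) = 0.1431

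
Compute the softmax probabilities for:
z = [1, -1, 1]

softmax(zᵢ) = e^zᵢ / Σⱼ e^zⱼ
p = [0.4683, 0.0634, 0.4683]

exp(z) = [2.718, 0.3679, 2.718]
Sum = 5.804
p = [0.4683, 0.0634, 0.4683]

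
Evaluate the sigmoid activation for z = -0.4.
0.4013

sigmoid(-0.4) = 1/(1 + e^(0.4)) = 1/(1 + 1.492) = 0.4013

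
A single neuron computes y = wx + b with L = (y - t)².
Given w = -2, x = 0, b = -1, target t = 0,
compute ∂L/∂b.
∂L/∂b = -2

y = wx + b = (-2)(0) + -1 = -1
∂L/∂y = 2(y - t) = 2(-1 - 0) = -2
∂y/∂b = 1
∂L/∂b = ∂L/∂y · ∂y/∂b = -2 × 1 = -2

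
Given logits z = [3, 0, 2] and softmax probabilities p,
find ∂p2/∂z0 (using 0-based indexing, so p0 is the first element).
∂p2/∂z0 = -0.183

p = softmax(z) = [0.7054, 0.03512, 0.2595]
p2 = 0.2595, p0 = 0.7054

∂p2/∂z0 = -p2 × p0 = -0.2595 × 0.7054 = -0.183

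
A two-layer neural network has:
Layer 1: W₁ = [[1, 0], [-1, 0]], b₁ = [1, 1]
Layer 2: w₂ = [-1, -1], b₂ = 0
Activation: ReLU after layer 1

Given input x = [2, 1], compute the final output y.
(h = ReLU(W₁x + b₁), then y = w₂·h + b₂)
y = -3

Layer 1 pre-activation: z₁ = [3, -1]
After ReLU: h = [3, 0]
Layer 2 output: y = -1×3 + -1×0 + 0 = -3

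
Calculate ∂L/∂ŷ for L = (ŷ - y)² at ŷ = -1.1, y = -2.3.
∂L/∂ŷ = 2.4

∂L/∂ŷ = 2(ŷ - y) = 2(-1.1 - -2.3) = 2(1.2) = 2.4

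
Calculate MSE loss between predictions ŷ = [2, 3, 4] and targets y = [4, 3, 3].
MSE = 1.667

MSE = (1/3)((2-4)² + (3-3)² + (4-3)²) = (1/3)(4 + 0 + 1) = 1.667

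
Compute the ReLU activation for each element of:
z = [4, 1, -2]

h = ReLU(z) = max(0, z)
h = [4, 1, 0]

ReLU applied element-wise: max(0,4)=4, max(0,1)=1, max(0,-2)=0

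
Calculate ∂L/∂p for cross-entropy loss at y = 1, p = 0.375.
∂L/∂p = -2.667

∂L/∂p = -y/p + (1-y)/(1-p) = -1/0.375 + 0 = -2.667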